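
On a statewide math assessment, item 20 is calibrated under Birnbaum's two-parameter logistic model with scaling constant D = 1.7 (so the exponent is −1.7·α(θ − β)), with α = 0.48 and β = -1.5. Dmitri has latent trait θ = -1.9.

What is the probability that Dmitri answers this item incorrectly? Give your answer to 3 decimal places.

P(θ) = 1 / (1 + exp(−D·α(θ − β)))
Exponent: 1.7 × 0.48 × (-1.9 − (-1.5)) = -0.3264
1/(1 + e^{0.3264}) = 0.4191
P = 0.4191
P(incorrect) = 1 − 0.4191 = 0.5809

0.581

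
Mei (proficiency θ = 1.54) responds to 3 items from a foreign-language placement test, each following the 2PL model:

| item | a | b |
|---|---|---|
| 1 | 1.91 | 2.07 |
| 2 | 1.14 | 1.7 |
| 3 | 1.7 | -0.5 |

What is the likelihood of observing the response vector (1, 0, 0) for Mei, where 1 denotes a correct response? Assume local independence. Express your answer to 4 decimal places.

P(θ) = 1 / (1 + exp(−a(θ − b)))
P_1 = 1/(1+e^{1.0123}) = 0.2665
P_2 = 1/(1+e^{0.1824}) = 0.4545
P_3 = 1/(1+e^{-3.4680}) = 0.9698
L = P_1 × (1−P_2) × (1−P_3) = 0.2665 × 0.5455 × 0.0302 = 0.00440

0.0044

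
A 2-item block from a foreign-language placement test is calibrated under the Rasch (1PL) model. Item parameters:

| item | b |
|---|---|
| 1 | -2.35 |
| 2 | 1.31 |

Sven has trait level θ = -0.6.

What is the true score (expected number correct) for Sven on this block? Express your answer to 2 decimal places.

P(θ) = 1 / (1 + exp(−(θ − b)))
P_1 = 1/(1+e^{-1.7500}) = 0.8520
P_2 = 1/(1+e^{1.9100}) = 0.1290
E[score] = 0.8520 + 0.1290 = 0.9809

0.98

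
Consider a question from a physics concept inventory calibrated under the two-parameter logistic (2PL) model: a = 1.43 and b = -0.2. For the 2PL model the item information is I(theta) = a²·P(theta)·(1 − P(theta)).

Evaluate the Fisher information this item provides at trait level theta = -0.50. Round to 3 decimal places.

0.488

P = 1/(1+e^{0.4290}) = 0.3944
P(1−P) = 0.3944 × 0.6056 = 0.2388
I = a² × P(1−P) = 1.43² × 0.2388 = 0.48841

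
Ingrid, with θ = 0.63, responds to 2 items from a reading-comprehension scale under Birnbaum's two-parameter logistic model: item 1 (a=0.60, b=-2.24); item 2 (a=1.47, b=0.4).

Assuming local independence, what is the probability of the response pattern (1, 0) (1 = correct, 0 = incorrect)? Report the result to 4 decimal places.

P(θ) = 1 / (1 + exp(−a(θ − b)))
P_1 = 1/(1+e^{-1.7220}) = 0.8484
P_2 = 1/(1+e^{-0.3381}) = 0.5837
L = P_1 × (1−P_2) = 0.8484 × 0.4163 = 0.35316

0.3532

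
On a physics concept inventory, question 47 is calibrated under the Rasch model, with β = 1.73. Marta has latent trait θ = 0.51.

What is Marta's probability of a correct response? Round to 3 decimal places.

P(θ) = 1 / (1 + exp(−(θ − β)))
Exponent: (0.51 − 1.73) = -1.2200
1/(1 + e^{1.2200}) = 0.2279
P = 0.2279

0.228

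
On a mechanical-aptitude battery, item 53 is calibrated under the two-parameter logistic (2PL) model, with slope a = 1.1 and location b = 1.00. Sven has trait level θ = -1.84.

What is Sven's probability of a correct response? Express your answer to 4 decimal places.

0.0421

P(θ) = 1 / (1 + exp(−a(θ − b)))
Exponent: 1.1 × (-1.84 − 1.00) = -3.1240
1/(1 + e^{3.1240}) = 0.0421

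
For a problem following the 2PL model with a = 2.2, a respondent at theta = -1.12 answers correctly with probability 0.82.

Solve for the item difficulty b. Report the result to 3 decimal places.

-1.809

P(theta) = 1 / (1 + exp(−a(theta − b)))
logit(0.82) = ln(0.82/0.18) = 1.5163
b = theta − logit/(a) = -1.12 − 1.5163/2.2000 = -1.8092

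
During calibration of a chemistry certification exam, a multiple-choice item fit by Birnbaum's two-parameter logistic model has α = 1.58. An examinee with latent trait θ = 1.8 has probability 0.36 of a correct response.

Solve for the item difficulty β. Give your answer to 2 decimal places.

2.16

P(θ) = 1 / (1 + exp(−α(θ − β)))
logit(0.36) = ln(0.36/0.64) = -0.5754
β = θ − logit/(α) = 1.8 − (-0.5754)/1.5800 = 2.1642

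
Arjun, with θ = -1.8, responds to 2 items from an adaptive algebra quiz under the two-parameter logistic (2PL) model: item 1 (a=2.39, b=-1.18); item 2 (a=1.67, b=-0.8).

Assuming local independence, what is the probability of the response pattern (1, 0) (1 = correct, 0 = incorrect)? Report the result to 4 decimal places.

0.1558

P(θ) = 1 / (1 + exp(−a(θ − b)))
P_1 = 1/(1+e^{1.4818}) = 0.1852
P_2 = 1/(1+e^{1.6700}) = 0.1584
L = P_1 × (1−P_2) = 0.1852 × 0.8416 = 0.15582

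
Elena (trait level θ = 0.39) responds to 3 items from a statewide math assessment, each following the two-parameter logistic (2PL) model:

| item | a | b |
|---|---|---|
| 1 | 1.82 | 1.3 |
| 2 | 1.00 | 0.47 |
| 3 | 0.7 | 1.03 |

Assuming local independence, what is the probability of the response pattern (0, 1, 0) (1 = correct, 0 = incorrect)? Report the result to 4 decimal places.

P(θ) = 1 / (1 + exp(−a(θ − b)))
P_1 = 1/(1+e^{1.6562}) = 0.1603
P_2 = 1/(1+e^{0.0800}) = 0.4800
P_3 = 1/(1+e^{0.4480}) = 0.3898
L = (1−P_1) × P_2 × (1−P_3) = 0.8397 × 0.4800 × 0.6102 = 0.24594

0.2459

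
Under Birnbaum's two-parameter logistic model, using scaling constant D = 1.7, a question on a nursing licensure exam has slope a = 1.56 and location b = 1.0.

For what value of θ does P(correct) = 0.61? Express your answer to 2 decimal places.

1.17

P(θ) = 1 / (1 + exp(−D·a(θ − b)))
logit = ln(0.6100/0.3900) = 0.4473
θ = b + logit/(1.7·a) = 1.0 + 0.4473/2.6520 = 1.1687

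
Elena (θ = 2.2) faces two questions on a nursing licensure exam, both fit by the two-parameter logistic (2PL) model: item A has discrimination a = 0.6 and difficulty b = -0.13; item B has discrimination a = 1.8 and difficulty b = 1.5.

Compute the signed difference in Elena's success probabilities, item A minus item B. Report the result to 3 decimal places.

0.023

P(θ) = 1 / (1 + exp(−a(θ − b)))
P_A = 0.8019
P_B = 0.7790
P_A − P_B = 0.0228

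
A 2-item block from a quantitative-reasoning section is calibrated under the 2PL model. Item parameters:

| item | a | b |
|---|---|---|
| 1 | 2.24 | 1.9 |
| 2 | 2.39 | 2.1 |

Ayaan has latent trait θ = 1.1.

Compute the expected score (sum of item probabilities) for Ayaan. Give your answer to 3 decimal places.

P(θ) = 1 / (1 + exp(−a(θ − b)))
P_1 = 1/(1+e^{1.7920}) = 0.1428
P_2 = 1/(1+e^{2.3900}) = 0.0839
E[score] = 0.1428 + 0.0839 = 0.2268

0.227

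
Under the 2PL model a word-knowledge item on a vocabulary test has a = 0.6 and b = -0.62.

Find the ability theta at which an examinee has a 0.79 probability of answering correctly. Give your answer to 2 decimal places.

P(theta) = 1 / (1 + exp(−a(theta − b)))
logit = ln(0.7900/0.2100) = 1.3249
theta = b + logit/(a) = -0.62 + 1.3249/0.6000 = 1.5882

1.59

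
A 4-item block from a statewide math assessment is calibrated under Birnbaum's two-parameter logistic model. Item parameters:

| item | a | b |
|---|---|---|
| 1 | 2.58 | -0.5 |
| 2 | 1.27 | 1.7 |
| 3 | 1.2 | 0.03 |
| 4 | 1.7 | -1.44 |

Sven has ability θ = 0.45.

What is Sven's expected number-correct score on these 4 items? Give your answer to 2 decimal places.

P(θ) = 1 / (1 + exp(−a(θ − b)))
P_1 = 1/(1+e^{-2.4510}) = 0.9206
P_2 = 1/(1+e^{1.5875}) = 0.1697
P_3 = 1/(1+e^{-0.5040}) = 0.6234
P_4 = 1/(1+e^{-3.2130}) = 0.9613
E[score] = 0.9206 + 0.1697 + 0.6234 + 0.9613 = 2.6751

2.68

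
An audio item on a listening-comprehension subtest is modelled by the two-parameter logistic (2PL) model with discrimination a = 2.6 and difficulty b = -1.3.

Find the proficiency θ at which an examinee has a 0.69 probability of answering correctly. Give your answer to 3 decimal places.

P(θ) = 1 / (1 + exp(−a(θ − b)))
logit = ln(0.6900/0.3100) = 0.8001
θ = b + logit/(a) = -1.3 + 0.8001/2.6000 = -0.9923

-0.992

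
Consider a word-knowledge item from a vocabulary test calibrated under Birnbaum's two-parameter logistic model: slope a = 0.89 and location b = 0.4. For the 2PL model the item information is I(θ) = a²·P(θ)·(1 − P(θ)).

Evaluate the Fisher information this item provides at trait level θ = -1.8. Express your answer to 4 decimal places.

P = 1/(1+e^{1.9580}) = 0.1237
P(1−P) = 0.1237 × 0.8763 = 0.1084
I = a² × P(1−P) = 0.89² × 0.1084 = 0.08585

0.0859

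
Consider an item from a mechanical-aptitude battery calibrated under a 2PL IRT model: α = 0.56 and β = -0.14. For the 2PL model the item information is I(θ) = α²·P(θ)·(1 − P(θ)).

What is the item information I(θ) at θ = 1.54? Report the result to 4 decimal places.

0.0633

P = 1/(1+e^{-0.9408}) = 0.7193
P(1−P) = 0.7193 × 0.2807 = 0.2019
I = α² × P(1−P) = 0.56² × 0.2019 = 0.06332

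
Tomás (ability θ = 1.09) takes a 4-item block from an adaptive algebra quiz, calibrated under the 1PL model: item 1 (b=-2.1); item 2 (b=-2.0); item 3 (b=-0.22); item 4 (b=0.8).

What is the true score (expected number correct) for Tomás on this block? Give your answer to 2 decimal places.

3.28

P(θ) = 1 / (1 + exp(−(θ − b)))
P_1 = 1/(1+e^{-3.1900}) = 0.9605
P_2 = 1/(1+e^{-3.0900}) = 0.9565
P_3 = 1/(1+e^{-1.3100}) = 0.7875
P_4 = 1/(1+e^{-0.2900}) = 0.5720
E[score] = 0.9605 + 0.9565 + 0.7875 + 0.5720 = 3.2764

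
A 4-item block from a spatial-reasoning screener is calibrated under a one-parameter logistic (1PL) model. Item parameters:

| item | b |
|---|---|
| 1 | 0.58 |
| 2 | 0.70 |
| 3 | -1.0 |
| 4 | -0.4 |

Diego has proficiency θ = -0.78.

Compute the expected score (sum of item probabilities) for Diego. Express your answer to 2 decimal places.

P(θ) = 1 / (1 + exp(−(θ − b)))
P_1 = 1/(1+e^{1.3600}) = 0.2042
P_2 = 1/(1+e^{1.4800}) = 0.1854
P_3 = 1/(1+e^{-0.2200}) = 0.5548
P_4 = 1/(1+e^{0.3800}) = 0.4061
E[score] = 0.2042 + 0.1854 + 0.5548 + 0.4061 = 1.3506

1.35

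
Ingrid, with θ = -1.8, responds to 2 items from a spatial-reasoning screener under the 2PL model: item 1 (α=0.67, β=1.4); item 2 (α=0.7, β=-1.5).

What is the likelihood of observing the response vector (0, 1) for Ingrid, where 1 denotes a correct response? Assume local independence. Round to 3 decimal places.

0.401

P(θ) = 1 / (1 + exp(−α(θ − β)))
P_1 = 1/(1+e^{2.1440}) = 0.1049
P_2 = 1/(1+e^{0.2100}) = 0.4477
L = (1−P_1) × P_2 = 0.8951 × 0.4477 = 0.40073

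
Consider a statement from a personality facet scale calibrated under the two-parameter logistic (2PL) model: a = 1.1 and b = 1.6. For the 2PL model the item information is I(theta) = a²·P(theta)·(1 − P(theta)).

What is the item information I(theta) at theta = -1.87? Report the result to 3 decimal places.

0.025

P = 1/(1+e^{3.8170}) = 0.0215
P(1−P) = 0.0215 × 0.9785 = 0.0211
I = a² × P(1−P) = 1.1² × 0.0211 = 0.02548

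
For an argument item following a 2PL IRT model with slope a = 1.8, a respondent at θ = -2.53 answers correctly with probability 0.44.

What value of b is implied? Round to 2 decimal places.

-2.40

P(θ) = 1 / (1 + exp(−a(θ − b)))
logit(0.44) = ln(0.44/0.56) = -0.2412
b = θ − logit/(a) = -2.53 − (-0.2412)/1.8000 = -2.3960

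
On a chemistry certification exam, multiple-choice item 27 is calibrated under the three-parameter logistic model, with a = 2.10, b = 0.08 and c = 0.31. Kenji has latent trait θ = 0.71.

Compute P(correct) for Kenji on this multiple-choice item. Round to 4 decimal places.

0.8549

P(θ) = c + (1 − c) · 1 / (1 + exp(−a(θ − b)))
Exponent: 2.10 × (0.71 − 0.08) = 1.3230
1/(1 + e^{-1.3230}) = 0.7897
P = 0.31 + 0.69 × 0.7897 = 0.8549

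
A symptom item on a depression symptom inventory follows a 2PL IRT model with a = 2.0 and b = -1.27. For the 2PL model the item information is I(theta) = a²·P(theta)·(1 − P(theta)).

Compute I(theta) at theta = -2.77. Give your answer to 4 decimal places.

P = 1/(1+e^{3.0000}) = 0.0474
P(1−P) = 0.0474 × 0.9526 = 0.0452
I = a² × P(1−P) = 2.0² × 0.0452 = 0.18071

0.1807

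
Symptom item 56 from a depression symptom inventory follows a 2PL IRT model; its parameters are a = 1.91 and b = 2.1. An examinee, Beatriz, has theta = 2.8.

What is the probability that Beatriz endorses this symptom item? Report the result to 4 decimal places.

0.7920

P(theta) = 1 / (1 + exp(−a(theta − b)))
Exponent: 1.91 × (2.8 − 2.1) = 1.3370
1/(1 + e^{-1.3370}) = 0.7920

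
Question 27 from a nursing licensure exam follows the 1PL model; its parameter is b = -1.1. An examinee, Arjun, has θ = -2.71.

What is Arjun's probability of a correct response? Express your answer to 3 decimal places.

0.167

P(θ) = 1 / (1 + exp(−(θ − b)))
Exponent: (-2.71 − (-1.1)) = -1.6100
1/(1 + e^{1.6100}) = 0.1666
P = 0.1666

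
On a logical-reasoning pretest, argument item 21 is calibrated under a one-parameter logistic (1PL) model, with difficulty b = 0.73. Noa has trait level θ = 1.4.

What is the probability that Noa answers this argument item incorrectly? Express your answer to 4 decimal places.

P(θ) = 1 / (1 + exp(−(θ − b)))
Exponent: (1.4 − 0.73) = 0.6700
1/(1 + e^{-0.6700}) = 0.6615
P = 0.6615
P(incorrect) = 1 − 0.6615 = 0.3385

0.3385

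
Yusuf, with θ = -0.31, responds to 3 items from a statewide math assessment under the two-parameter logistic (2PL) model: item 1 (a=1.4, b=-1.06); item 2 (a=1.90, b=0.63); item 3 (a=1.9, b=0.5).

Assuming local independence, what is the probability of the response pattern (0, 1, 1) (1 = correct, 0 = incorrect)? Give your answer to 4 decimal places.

0.0066

P(θ) = 1 / (1 + exp(−a(θ − b)))
P_1 = 1/(1+e^{-1.0500}) = 0.7408
P_2 = 1/(1+e^{1.7860}) = 0.1436
P_3 = 1/(1+e^{1.5390}) = 0.1767
L = (1−P_1) × P_2 × P_3 = 0.2592 × 0.1436 × 0.1767 = 0.00658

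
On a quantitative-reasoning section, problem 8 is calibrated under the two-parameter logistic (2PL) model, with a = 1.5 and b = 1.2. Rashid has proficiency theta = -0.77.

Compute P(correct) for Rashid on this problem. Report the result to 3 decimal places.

0.050

P(theta) = 1 / (1 + exp(−a(theta − b)))
Exponent: 1.5 × (-0.77 − 1.2) = -2.9550
1/(1 + e^{2.9550}) = 0.0495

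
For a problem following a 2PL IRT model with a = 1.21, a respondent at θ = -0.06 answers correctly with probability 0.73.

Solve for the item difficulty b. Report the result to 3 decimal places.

-0.882

P(θ) = 1 / (1 + exp(−a(θ − b)))
logit(0.73) = ln(0.73/0.27) = 0.9946
b = θ − logit/(a) = -0.06 − 0.9946/1.2100 = -0.8820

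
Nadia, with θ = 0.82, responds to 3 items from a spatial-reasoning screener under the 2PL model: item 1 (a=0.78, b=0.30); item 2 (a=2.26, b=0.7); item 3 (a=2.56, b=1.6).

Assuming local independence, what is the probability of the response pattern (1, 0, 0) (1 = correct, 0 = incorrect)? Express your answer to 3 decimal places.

P(θ) = 1 / (1 + exp(−a(θ − b)))
P_1 = 1/(1+e^{-0.4056}) = 0.6000
P_2 = 1/(1+e^{-0.2712}) = 0.5674
P_3 = 1/(1+e^{1.9968}) = 0.1195
L = P_1 × (1−P_2) × (1−P_3) = 0.6000 × 0.4326 × 0.8805 = 0.22855

0.229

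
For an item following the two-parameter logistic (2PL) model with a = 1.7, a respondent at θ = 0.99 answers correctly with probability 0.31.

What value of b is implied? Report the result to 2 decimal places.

1.46

P(θ) = 1 / (1 + exp(−a(θ − b)))
logit(0.31) = ln(0.31/0.69) = -0.8001
b = θ − logit/(a) = 0.99 − (-0.8001)/1.7000 = 1.4607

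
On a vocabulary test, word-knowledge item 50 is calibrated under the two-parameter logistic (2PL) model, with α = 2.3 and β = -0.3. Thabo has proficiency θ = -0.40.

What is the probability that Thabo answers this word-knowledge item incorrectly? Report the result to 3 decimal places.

P(θ) = 1 / (1 + exp(−α(θ − β)))
Exponent: 2.3 × (-0.40 − (-0.3)) = -0.2300
1/(1 + e^{0.2300}) = 0.4428
P(incorrect) = 1 − 0.4428 = 0.5572

0.557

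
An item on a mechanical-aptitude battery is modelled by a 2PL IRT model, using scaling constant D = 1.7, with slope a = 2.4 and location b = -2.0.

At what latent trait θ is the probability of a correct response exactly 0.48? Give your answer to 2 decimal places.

-2.02

P(θ) = 1 / (1 + exp(−D·a(θ − b)))
logit = ln(0.4800/0.5200) = -0.0800
θ = b + logit/(1.7·a) = -2.0 + (-0.0800)/4.0800 = -2.0196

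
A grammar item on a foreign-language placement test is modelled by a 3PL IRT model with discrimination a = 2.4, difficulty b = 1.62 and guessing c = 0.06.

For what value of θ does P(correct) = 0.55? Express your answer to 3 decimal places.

P(θ) = c + (1 − c) · 1 / (1 + exp(−a(θ − b)))
Remove guessing floor: (0.55 − 0.06)/(1 − 0.06) = 0.5213
logit = ln(0.5213/0.4787) = 0.0852
θ = b + logit/(a) = 1.62 + 0.0852/2.4000 = 1.6555

1.655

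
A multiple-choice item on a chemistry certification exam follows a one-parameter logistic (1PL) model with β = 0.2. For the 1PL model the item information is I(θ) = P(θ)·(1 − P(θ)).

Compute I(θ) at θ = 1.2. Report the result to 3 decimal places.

P = 1/(1+e^{-1.0000}) = 0.7311
P(1−P) = 0.7311 × 0.2689 = 0.1966
I = P(1−P) = 0.19661

0.197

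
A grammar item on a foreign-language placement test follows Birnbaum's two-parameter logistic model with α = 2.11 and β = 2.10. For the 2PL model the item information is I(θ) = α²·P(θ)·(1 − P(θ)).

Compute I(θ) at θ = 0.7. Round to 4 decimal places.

0.2097

P = 1/(1+e^{2.9540}) = 0.0495
P(1−P) = 0.0495 × 0.9505 = 0.0471
I = α² × P(1−P) = 2.11² × 0.0471 = 0.20966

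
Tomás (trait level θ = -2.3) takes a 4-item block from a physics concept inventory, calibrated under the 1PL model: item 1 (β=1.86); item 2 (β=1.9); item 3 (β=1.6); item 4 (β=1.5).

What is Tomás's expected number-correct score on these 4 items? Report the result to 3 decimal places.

P(θ) = 1 / (1 + exp(−(θ − β)))
P_1 = 1/(1+e^{4.1600}) = 0.0154
P_2 = 1/(1+e^{4.2000}) = 0.0148
P_3 = 1/(1+e^{3.9000}) = 0.0198
P_4 = 1/(1+e^{3.8000}) = 0.0219
E[score] = 0.0154 + 0.0148 + 0.0198 + 0.0219 = 0.0719

0.072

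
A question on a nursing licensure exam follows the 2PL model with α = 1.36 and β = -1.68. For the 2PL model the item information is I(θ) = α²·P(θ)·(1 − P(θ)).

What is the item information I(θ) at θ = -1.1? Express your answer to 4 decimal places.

P = 1/(1+e^{-0.7888}) = 0.6876
P(1−P) = 0.6876 × 0.3124 = 0.2148
I = α² × P(1−P) = 1.36² × 0.2148 = 0.39732

0.3973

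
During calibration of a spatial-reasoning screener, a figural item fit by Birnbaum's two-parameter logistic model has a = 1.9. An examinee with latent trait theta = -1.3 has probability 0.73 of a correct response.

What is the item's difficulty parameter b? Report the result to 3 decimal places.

P(theta) = 1 / (1 + exp(−a(theta − b)))
logit(0.73) = ln(0.73/0.27) = 0.9946
b = theta − logit/(a) = -1.3 − 0.9946/1.9000 = -1.8235

-1.823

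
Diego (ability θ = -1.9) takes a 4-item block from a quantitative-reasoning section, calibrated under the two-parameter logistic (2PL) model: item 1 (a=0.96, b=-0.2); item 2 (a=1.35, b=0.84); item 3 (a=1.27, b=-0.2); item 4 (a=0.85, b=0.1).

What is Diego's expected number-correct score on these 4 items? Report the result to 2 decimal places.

0.45

P(θ) = 1 / (1 + exp(−a(θ − b)))
P_1 = 1/(1+e^{1.6320}) = 0.1636
P_2 = 1/(1+e^{3.6990}) = 0.0242
P_3 = 1/(1+e^{2.1590}) = 0.1035
P_4 = 1/(1+e^{1.7000}) = 0.1545
E[score] = 0.1636 + 0.0242 + 0.1035 + 0.1545 = 0.4457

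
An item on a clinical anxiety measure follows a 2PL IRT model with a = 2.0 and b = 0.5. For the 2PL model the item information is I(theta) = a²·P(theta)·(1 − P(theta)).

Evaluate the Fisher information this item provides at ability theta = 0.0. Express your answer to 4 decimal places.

0.7864

P = 1/(1+e^{1.0000}) = 0.2689
P(1−P) = 0.2689 × 0.7311 = 0.1966
I = a² × P(1−P) = 2.0² × 0.1966 = 0.78645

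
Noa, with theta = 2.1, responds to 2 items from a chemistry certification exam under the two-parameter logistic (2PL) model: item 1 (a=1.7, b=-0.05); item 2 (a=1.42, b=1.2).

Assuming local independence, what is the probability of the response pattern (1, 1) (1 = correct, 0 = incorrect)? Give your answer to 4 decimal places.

P(theta) = 1 / (1 + exp(−a(theta − b)))
P_1 = 1/(1+e^{-3.6550}) = 0.9748
P_2 = 1/(1+e^{-1.2780}) = 0.7821
L = P_1 × P_2 = 0.9748 × 0.7821 = 0.76239

0.7624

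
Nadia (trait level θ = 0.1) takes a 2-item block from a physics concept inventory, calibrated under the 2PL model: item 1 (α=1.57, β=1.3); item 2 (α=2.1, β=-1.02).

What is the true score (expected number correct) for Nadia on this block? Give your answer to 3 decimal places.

1.045

P(θ) = 1 / (1 + exp(−α(θ − β)))
P_1 = 1/(1+e^{1.8840}) = 0.1319
P_2 = 1/(1+e^{-2.3520}) = 0.9131
E[score] = 0.1319 + 0.9131 = 1.0450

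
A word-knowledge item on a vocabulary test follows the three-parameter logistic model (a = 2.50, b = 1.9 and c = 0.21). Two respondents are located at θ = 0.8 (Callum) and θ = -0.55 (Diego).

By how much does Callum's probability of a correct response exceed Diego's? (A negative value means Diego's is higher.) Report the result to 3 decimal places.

0.046

P(θ) = c + (1 − c) · 1 / (1 + exp(−a(θ − b)))
P(Callum) = 0.2575  [exponent -2.7500]
P(Diego) = 0.2117  [exponent -6.1250]
Difference = 0.2575 − 0.2117 = 0.0457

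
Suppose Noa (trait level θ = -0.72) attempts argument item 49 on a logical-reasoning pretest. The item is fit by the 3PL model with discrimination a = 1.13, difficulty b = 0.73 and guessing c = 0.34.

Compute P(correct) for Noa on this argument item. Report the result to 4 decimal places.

0.4474

P(θ) = c + (1 − c) · 1 / (1 + exp(−a(θ − b)))
Exponent: 1.13 × (-0.72 − 0.73) = -1.6385
1/(1 + e^{1.6385}) = 0.1627
P = 0.34 + 0.66 × 0.1627 = 0.4474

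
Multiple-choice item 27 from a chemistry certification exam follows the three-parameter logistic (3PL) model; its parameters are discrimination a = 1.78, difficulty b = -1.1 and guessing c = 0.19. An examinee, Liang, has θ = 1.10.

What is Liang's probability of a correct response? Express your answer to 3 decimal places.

0.984

P(θ) = c + (1 − c) · 1 / (1 + exp(−a(θ − b)))
Exponent: 1.78 × (1.10 − (-1.1)) = 3.9160
1/(1 + e^{-3.9160}) = 0.9805
P = 0.19 + 0.81 × 0.9805 = 0.9842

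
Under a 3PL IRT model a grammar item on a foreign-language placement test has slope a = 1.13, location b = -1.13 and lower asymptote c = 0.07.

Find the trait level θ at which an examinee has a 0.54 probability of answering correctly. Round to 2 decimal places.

P(θ) = c + (1 − c) · 1 / (1 + exp(−a(θ − b)))
Remove guessing floor: (0.54 − 0.07)/(1 − 0.07) = 0.5054
logit = ln(0.5054/0.4946) = 0.0215
θ = b + logit/(a) = -1.13 + 0.0215/1.1300 = -1.1110

-1.11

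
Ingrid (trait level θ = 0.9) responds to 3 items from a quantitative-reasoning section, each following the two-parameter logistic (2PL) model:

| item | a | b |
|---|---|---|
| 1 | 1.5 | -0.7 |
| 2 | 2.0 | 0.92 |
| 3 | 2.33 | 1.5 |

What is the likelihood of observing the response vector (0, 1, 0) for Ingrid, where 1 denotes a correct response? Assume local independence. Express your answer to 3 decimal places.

0.033

P(θ) = 1 / (1 + exp(−a(θ − b)))
P_1 = 1/(1+e^{-2.4000}) = 0.9168
P_2 = 1/(1+e^{0.0400}) = 0.4900
P_3 = 1/(1+e^{1.3980}) = 0.1981
L = (1−P_1) × P_2 × (1−P_3) = 0.0832 × 0.4900 × 0.8019 = 0.03268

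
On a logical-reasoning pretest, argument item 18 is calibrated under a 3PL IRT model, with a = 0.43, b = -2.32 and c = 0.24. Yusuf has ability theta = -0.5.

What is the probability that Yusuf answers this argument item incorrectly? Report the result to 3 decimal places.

0.238

P(theta) = c + (1 − c) · 1 / (1 + exp(−a(theta − b)))
Exponent: 0.43 × (-0.5 − (-2.32)) = 0.7826
1/(1 + e^{-0.7826}) = 0.6862
P = 0.24 + 0.76 × 0.6862 = 0.7615
P(incorrect) = 1 − 0.7615 = 0.2385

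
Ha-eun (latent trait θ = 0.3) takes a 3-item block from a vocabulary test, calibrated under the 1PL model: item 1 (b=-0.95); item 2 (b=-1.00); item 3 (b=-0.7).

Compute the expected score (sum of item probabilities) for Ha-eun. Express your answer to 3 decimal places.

2.294

P(θ) = 1 / (1 + exp(−(θ − b)))
P_1 = 1/(1+e^{-1.2500}) = 0.7773
P_2 = 1/(1+e^{-1.3000}) = 0.7858
P_3 = 1/(1+e^{-1.0000}) = 0.7311
E[score] = 0.7773 + 0.7858 + 0.7311 = 2.2942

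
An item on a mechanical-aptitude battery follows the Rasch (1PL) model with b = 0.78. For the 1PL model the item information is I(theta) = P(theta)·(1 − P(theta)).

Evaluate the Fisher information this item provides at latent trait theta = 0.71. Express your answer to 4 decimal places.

P = 1/(1+e^{0.0700}) = 0.4825
P(1−P) = 0.4825 × 0.5175 = 0.2497
I = P(1−P) = 0.24969

0.2497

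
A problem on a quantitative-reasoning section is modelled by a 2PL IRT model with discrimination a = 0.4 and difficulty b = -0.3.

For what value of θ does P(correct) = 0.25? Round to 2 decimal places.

P(θ) = 1 / (1 + exp(−a(θ − b)))
logit = ln(0.2500/0.7500) = -1.0986
θ = b + logit/(a) = -0.3 + (-1.0986)/0.4000 = -3.0465

-3.05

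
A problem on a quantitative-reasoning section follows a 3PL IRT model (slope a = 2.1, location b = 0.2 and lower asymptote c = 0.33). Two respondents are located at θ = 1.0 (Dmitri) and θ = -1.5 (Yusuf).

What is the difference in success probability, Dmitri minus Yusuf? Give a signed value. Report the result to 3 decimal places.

0.546

P(θ) = c + (1 − c) · 1 / (1 + exp(−a(θ − b)))
P(Dmitri) = 0.8947  [exponent 1.6800]
P(Yusuf) = 0.3483  [exponent -3.5700]
Difference = 0.8947 − 0.3483 = 0.5464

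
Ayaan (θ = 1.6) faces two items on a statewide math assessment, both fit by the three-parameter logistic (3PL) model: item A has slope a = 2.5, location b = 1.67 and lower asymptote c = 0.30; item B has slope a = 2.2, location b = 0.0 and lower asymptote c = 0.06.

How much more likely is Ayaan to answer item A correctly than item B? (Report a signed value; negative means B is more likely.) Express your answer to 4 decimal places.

P(θ) = c + (1 − c) · 1 / (1 + exp(−a(θ − b)))
P_A = 0.6195
P_B = 0.9730
P_A − P_B = -0.3535

-0.3535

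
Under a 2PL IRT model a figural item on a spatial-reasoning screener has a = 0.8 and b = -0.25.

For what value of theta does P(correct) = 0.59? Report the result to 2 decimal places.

0.20

P(theta) = 1 / (1 + exp(−a(theta − b)))
logit = ln(0.5900/0.4100) = 0.3640
theta = b + logit/(a) = -0.25 + 0.3640/0.8000 = 0.2050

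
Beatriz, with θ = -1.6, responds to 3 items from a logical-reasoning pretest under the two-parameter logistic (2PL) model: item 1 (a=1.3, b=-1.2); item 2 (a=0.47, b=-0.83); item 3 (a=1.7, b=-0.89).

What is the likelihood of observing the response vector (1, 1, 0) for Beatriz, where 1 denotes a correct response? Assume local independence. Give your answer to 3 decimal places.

P(θ) = 1 / (1 + exp(−a(θ − b)))
P_1 = 1/(1+e^{0.5200}) = 0.3729
P_2 = 1/(1+e^{0.3619}) = 0.4105
P_3 = 1/(1+e^{1.2070}) = 0.2302
L = P_1 × P_2 × (1−P_3) = 0.3729 × 0.4105 × 0.7698 = 0.11782

0.118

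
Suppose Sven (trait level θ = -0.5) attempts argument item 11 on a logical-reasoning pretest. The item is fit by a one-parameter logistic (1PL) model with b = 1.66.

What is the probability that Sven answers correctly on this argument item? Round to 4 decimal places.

0.1034

P(θ) = 1 / (1 + exp(−(θ − b)))
Exponent: (-0.5 − 1.66) = -2.1600
1/(1 + e^{2.1600}) = 0.1034
P = 0.1034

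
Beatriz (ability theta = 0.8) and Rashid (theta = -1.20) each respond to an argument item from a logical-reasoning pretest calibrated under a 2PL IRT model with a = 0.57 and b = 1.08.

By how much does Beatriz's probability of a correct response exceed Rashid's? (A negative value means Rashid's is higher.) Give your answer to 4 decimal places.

P(theta) = 1 / (1 + exp(−a(theta − b)))
P(Beatriz) = 0.4602  [exponent -0.1596]
P(Rashid) = 0.2142  [exponent -1.2996]
Difference = 0.4602 − 0.2142 = 0.2460

0.2460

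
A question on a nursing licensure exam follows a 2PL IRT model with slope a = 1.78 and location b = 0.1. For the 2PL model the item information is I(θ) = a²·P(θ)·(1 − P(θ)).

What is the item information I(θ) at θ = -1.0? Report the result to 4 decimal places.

P = 1/(1+e^{1.9580}) = 0.1237
P(1−P) = 0.1237 × 0.8763 = 0.1084
I = a² × P(1−P) = 1.78² × 0.1084 = 0.34341

0.3434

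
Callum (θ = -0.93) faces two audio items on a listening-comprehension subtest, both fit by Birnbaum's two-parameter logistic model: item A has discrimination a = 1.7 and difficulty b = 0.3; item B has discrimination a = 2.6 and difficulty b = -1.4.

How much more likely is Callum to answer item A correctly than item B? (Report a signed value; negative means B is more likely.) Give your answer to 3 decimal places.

P(θ) = 1 / (1 + exp(−a(θ − b)))
P_A = 0.1100
P_B = 0.7724
P_A − P_B = -0.6624

-0.662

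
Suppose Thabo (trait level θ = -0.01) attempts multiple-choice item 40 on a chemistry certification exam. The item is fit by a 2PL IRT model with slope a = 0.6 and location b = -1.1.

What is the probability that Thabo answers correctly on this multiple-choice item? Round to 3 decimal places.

P(θ) = 1 / (1 + exp(−a(θ − b)))
Exponent: 0.6 × (-0.01 − (-1.1)) = 0.6540
1/(1 + e^{-0.6540}) = 0.6579

0.658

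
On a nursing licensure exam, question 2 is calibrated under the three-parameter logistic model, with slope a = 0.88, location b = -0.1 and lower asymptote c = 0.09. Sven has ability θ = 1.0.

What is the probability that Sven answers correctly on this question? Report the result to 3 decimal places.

0.749

P(θ) = c + (1 − c) · 1 / (1 + exp(−a(θ − b)))
Exponent: 0.88 × (1.0 − (-0.1)) = 0.9680
1/(1 + e^{-0.9680}) = 0.7247
P = 0.09 + 0.91 × 0.7247 = 0.7495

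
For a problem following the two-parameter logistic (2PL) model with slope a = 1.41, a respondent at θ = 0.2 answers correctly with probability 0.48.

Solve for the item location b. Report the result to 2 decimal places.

P(θ) = 1 / (1 + exp(−a(θ − b)))
logit(0.48) = ln(0.48/0.52) = -0.0800
b = θ − logit/(a) = 0.2 − (-0.0800)/1.4100 = 0.2568

0.26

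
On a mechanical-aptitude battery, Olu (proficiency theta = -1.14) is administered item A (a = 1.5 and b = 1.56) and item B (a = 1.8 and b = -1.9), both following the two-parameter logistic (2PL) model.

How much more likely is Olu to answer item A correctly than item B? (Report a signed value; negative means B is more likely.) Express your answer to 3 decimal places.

P(theta) = 1 / (1 + exp(−a(theta − b)))
P_A = 0.0171
P_B = 0.7971
P_A − P_B = -0.7799

-0.780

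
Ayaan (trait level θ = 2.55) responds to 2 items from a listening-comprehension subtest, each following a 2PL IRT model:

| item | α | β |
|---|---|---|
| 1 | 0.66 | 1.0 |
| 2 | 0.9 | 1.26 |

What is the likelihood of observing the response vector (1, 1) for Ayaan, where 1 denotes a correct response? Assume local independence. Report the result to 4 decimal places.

P(θ) = 1 / (1 + exp(−α(θ − β)))
P_1 = 1/(1+e^{-1.0230}) = 0.7356
P_2 = 1/(1+e^{-1.1610}) = 0.7615
L = P_1 × P_2 = 0.7356 × 0.7615 = 0.56014

0.5601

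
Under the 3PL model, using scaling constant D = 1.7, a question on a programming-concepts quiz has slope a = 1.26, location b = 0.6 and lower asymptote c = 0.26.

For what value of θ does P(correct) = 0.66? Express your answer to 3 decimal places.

P(θ) = c + (1 − c) · 1 / (1 + exp(−D·a(θ − b)))
Remove guessing floor: (0.66 − 0.26)/(1 − 0.26) = 0.5405
logit = ln(0.5405/0.4595) = 0.1625
θ = b + logit/(1.7·a) = 0.6 + 0.1625/2.1420 = 0.6759

0.676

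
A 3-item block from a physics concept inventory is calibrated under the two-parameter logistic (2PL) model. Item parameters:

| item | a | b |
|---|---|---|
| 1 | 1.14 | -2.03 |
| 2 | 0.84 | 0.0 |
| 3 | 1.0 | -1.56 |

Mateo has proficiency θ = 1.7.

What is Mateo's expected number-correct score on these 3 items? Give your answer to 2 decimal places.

P(θ) = 1 / (1 + exp(−a(θ − b)))
P_1 = 1/(1+e^{-4.2522}) = 0.9860
P_2 = 1/(1+e^{-1.4280}) = 0.8066
P_3 = 1/(1+e^{-3.2600}) = 0.9630
E[score] = 0.9860 + 0.8066 + 0.9630 = 2.7556

2.76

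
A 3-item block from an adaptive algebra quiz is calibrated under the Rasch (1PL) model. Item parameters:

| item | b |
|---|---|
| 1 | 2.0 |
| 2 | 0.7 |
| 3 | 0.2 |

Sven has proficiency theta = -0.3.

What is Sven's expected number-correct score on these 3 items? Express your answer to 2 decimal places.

0.74

P(theta) = 1 / (1 + exp(−(theta − b)))
P_1 = 1/(1+e^{2.3000}) = 0.0911
P_2 = 1/(1+e^{1.0000}) = 0.2689
P_3 = 1/(1+e^{0.5000}) = 0.3775
E[score] = 0.0911 + 0.2689 + 0.3775 = 0.7376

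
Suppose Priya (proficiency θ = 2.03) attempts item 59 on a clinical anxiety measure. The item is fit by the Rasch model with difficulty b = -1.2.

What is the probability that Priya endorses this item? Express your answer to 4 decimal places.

0.9619

P(θ) = 1 / (1 + exp(−(θ − b)))
Exponent: (2.03 − (-1.2)) = 3.2300
1/(1 + e^{-3.2300}) = 0.9619
P = 0.9619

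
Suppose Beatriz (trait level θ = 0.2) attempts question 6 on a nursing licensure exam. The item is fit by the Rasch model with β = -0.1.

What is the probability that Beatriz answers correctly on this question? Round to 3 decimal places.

0.574

P(θ) = 1 / (1 + exp(−(θ − β)))
Exponent: (0.2 − (-0.1)) = 0.3000
1/(1 + e^{-0.3000}) = 0.5744
P = 0.5744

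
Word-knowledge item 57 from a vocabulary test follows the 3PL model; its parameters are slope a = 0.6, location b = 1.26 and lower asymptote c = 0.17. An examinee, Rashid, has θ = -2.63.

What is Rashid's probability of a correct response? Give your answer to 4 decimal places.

0.2433

P(θ) = c + (1 − c) · 1 / (1 + exp(−a(θ − b)))
Exponent: 0.6 × (-2.63 − 1.26) = -2.3340
1/(1 + e^{2.3340}) = 0.0883
P = 0.17 + 0.83 × 0.0883 = 0.2433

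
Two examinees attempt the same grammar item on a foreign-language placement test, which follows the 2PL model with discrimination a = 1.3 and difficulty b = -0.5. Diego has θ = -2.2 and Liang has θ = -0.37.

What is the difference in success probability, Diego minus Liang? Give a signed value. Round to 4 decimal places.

P(θ) = 1 / (1 + exp(−a(θ − b)))
P(Diego) = 0.0989  [exponent -2.2100]
P(Liang) = 0.5421  [exponent 0.1690]
Difference = 0.0989 − 0.5421 = -0.4433

-0.4433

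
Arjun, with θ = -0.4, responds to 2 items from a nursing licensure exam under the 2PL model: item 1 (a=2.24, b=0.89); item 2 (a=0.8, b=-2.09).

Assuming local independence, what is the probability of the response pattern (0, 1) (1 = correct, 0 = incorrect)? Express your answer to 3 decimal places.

0.753

P(θ) = 1 / (1 + exp(−a(θ − b)))
P_1 = 1/(1+e^{2.8896}) = 0.0527
P_2 = 1/(1+e^{-1.3520}) = 0.7945
L = (1−P_1) × P_2 = 0.9473 × 0.7945 = 0.75261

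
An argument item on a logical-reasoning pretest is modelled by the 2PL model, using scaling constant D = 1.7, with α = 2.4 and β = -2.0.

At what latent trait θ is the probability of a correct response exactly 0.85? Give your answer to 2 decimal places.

P(θ) = 1 / (1 + exp(−D·α(θ − β)))
logit = ln(0.8500/0.1500) = 1.7346
θ = β + logit/(1.7·α) = -2.0 + 1.7346/4.0800 = -1.5749

-1.57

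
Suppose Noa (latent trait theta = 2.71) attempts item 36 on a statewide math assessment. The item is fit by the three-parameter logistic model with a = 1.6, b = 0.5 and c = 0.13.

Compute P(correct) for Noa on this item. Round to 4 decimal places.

P(theta) = c + (1 − c) · 1 / (1 + exp(−a(theta − b)))
Exponent: 1.6 × (2.71 − 0.5) = 3.5360
1/(1 + e^{-3.5360}) = 0.9717
P = 0.13 + 0.87 × 0.9717 = 0.9754

0.9754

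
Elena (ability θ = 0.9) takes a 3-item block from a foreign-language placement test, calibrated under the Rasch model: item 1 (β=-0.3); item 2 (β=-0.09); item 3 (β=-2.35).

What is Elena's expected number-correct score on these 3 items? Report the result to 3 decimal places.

2.460

P(θ) = 1 / (1 + exp(−(θ − β)))
P_1 = 1/(1+e^{-1.2000}) = 0.7685
P_2 = 1/(1+e^{-0.9900}) = 0.7291
P_3 = 1/(1+e^{-3.2500}) = 0.9627
E[score] = 0.7685 + 0.7291 + 0.9627 = 2.4603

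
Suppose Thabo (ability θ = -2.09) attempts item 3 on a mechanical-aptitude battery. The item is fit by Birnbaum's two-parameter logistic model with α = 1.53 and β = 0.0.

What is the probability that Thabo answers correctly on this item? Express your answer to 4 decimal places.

P(θ) = 1 / (1 + exp(−α(θ − β)))
Exponent: 1.53 × (-2.09 − 0.0) = -3.1977
1/(1 + e^{3.1977}) = 0.0393

0.0393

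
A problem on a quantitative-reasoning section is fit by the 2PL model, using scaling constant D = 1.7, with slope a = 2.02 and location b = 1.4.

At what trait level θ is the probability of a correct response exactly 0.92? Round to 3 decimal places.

2.111

P(θ) = 1 / (1 + exp(−D·a(θ − b)))
logit = ln(0.9200/0.0800) = 2.4423
θ = b + logit/(1.7·a) = 1.4 + 2.4423/3.4340 = 2.1112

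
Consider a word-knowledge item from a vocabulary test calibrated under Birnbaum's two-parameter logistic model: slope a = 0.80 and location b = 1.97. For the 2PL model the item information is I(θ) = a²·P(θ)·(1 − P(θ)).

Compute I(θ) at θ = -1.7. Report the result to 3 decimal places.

0.031

P = 1/(1+e^{2.9360}) = 0.0504
P(1−P) = 0.0504 × 0.9496 = 0.0479
I = a² × P(1−P) = 0.80² × 0.0479 = 0.03063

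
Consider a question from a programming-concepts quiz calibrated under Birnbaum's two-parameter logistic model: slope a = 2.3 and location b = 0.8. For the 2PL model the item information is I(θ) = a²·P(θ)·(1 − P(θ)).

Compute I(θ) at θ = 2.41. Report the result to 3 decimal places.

P = 1/(1+e^{-3.7030}) = 0.9759
P(1−P) = 0.9759 × 0.0241 = 0.0235
I = a² × P(1−P) = 2.3² × 0.0235 = 0.12420

0.124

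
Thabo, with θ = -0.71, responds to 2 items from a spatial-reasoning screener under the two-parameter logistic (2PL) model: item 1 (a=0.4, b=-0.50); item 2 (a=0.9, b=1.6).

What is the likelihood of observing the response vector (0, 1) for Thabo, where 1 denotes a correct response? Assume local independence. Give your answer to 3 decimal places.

P(θ) = 1 / (1 + exp(−a(θ − b)))
P_1 = 1/(1+e^{0.0840}) = 0.4790
P_2 = 1/(1+e^{2.0790}) = 0.1112
L = (1−P_1) × P_2 = 0.5210 × 0.1112 = 0.05791

0.058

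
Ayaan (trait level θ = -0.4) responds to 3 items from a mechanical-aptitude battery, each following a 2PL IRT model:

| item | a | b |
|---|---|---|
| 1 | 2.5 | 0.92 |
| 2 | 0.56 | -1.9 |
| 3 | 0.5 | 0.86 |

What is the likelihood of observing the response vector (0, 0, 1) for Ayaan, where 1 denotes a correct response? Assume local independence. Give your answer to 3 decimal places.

P(θ) = 1 / (1 + exp(−a(θ − b)))
P_1 = 1/(1+e^{3.3000}) = 0.0356
P_2 = 1/(1+e^{-0.8400}) = 0.6985
P_3 = 1/(1+e^{0.6300}) = 0.3475
L = (1−P_1) × (1−P_2) × P_3 = 0.9644 × 0.3015 × 0.3475 = 0.10106

0.101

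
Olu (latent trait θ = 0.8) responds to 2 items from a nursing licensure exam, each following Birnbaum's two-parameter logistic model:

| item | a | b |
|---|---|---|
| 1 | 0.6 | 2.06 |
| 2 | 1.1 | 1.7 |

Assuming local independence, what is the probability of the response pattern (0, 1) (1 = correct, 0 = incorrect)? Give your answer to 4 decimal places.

0.1844

P(θ) = 1 / (1 + exp(−a(θ − b)))
P_1 = 1/(1+e^{0.7560}) = 0.3195
P_2 = 1/(1+e^{0.9900}) = 0.2709
L = (1−P_1) × P_2 = 0.6805 × 0.2709 = 0.18435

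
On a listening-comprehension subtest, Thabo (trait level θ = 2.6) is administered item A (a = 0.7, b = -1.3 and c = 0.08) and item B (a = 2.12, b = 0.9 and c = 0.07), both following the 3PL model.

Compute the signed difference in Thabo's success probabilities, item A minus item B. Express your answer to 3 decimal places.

P(θ) = c + (1 − c) · 1 / (1 + exp(−a(θ − b)))
P_A = 0.9437
P_B = 0.9754
P_A − P_B = -0.0317

-0.032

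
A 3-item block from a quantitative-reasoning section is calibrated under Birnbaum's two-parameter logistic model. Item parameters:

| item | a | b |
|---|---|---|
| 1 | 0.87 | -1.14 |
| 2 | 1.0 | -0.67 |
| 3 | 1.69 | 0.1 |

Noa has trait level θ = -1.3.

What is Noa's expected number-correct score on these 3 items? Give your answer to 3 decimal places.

P(θ) = 1 / (1 + exp(−a(θ − b)))
P_1 = 1/(1+e^{0.1392}) = 0.4653
P_2 = 1/(1+e^{0.6300}) = 0.3475
P_3 = 1/(1+e^{2.3660}) = 0.0858
E[score] = 0.4653 + 0.3475 + 0.0858 = 0.8986

0.899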